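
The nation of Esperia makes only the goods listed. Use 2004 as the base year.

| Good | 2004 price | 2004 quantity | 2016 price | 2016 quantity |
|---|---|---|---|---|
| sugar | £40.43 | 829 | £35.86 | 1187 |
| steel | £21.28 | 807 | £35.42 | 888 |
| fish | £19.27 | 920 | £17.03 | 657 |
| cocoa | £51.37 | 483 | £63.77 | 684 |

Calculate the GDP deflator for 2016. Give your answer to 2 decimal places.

Nominal GDP 2016 = 35.86·1187 + 35.42·888 + 17.03·657 + 63.77·684 = 128826.17.
Real GDP 2016 (at 2004 prices) = 40.43·1187 + 21.28·888 + 19.27·657 + 51.37·684 = 114684.52.
Deflator = Nominal/Real × 100 = 128826.17/114684.52 × 100 = 112.331.

112.33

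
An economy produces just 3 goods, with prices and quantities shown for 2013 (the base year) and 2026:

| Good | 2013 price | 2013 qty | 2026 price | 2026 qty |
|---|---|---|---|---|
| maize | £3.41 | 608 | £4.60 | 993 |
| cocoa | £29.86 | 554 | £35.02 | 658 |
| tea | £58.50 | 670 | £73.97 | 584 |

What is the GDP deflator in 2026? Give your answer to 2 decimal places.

123.80

Nominal GDP 2026 = 4.60·993 + 35.02·658 + 73.97·584 = 70809.44.
Real GDP 2026 (at 2013 prices) = 3.41·993 + 29.86·658 + 58.50·584 = 57198.01.
Deflator = Nominal/Real × 100 = 70809.44/57198.01 × 100 = 123.797.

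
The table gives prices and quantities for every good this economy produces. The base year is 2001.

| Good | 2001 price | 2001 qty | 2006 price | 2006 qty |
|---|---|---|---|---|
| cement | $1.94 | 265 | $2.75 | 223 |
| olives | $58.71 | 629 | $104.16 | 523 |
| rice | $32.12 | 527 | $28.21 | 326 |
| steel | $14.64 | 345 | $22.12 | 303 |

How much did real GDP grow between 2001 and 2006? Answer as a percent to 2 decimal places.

Real GDP 2001 = Nominal GDP 2001 = 1.94·265 + 58.71·629 + 32.12·527 + 14.64·345 = 59420.73.
Real GDP 2006 (at 2001 prices) = 1.94·223 + 58.71·523 + 32.12·326 + 14.64·303 = 46044.99.
Real growth = 46044.99/59420.73 − 1 = -0.2251.

-22.51%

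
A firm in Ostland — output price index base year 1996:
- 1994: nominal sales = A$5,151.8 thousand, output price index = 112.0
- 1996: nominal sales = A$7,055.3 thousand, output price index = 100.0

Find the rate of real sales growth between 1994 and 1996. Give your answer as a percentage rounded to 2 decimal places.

53.38%

Deflate each year: 1994 → 5151.8/1.120 = 4599.82; 1996 → 7055.3/1.000 = 7055.30.
So real sales changed by 7055.30/4599.82 − 1 = 0.5338, i.e. 53.38%.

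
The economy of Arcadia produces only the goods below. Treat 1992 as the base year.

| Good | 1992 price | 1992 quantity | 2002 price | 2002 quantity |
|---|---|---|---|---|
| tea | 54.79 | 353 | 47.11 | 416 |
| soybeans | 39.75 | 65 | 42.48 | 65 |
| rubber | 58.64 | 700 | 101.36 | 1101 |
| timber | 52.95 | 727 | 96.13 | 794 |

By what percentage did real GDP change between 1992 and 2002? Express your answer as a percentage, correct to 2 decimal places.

30.07%

Real GDP 1992 = Nominal GDP 1992 = 54.79·353 + 39.75·65 + 58.64·700 + 52.95·727 = 101467.27.
Real GDP 2002 (at 1992 prices) = 54.79·416 + 39.75·65 + 58.64·1101 + 52.95·794 = 131981.33.
Real growth = 131981.33/101467.27 − 1 = 0.3007.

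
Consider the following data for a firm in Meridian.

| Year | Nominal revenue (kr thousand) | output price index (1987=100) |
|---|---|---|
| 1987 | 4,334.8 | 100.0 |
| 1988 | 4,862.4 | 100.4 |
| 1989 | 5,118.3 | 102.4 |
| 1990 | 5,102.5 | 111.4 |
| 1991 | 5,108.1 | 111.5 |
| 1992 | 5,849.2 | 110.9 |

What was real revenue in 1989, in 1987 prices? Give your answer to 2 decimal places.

kr 4,998.34 thousand

Real revenue 1989 = 5118.3 / 1.024 = 4998.34.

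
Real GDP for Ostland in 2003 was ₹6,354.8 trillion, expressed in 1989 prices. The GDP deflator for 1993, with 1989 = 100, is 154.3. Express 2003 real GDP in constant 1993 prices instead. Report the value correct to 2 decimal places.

₹9,805.46 trillion

Real GDP in 1993 prices = Real GDP in 1989 prices × (P_1993/P_1989) = 6354.8 × 1.543 = 9805.46.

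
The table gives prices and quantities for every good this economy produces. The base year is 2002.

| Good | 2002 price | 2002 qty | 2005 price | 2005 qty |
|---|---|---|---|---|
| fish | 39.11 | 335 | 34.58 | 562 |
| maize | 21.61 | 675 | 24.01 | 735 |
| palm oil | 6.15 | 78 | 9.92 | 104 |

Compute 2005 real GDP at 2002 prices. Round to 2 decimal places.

Real GDP 2005 = Σ (p_2002 × q_2005) = 39.11·562 + 21.61·735 + 6.15·104 = 38502.77.

38502.77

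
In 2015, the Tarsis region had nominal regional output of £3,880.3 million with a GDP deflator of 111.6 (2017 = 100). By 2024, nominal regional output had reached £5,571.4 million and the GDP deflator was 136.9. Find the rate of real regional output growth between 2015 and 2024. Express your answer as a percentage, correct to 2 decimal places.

Real regional output 2015 = 3880.3 / 1.116 = 3476.97.
Real regional output 2024 = 5571.4 / 1.369 = 4069.69.
Real growth = 4069.69 / 3476.97 − 1 = 0.1705.

17.05%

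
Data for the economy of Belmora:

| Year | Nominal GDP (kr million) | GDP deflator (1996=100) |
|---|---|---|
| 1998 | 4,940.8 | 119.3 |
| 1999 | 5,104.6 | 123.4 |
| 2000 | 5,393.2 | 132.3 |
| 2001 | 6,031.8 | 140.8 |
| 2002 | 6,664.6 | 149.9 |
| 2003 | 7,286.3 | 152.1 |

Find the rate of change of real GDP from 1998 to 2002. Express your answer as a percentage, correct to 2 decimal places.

7.35%

Real GDP 1998 = 4940.8/1.193 = 4141.49.
Real GDP 2002 = 6664.6/1.499 = 4446.03.
Change = 4446.03/4141.49 − 1 = 0.0735.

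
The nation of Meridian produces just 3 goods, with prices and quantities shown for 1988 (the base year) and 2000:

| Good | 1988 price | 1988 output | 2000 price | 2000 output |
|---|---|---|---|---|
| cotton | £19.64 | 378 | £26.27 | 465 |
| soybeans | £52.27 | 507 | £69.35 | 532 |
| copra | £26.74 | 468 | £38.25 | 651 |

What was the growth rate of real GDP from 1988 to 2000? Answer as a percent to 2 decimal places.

Real GDP 1988 = Nominal GDP 1988 = 19.64·378 + 52.27·507 + 26.74·468 = 46439.13.
Real GDP 2000 (at 1988 prices) = 19.64·465 + 52.27·532 + 26.74·651 = 54347.98.
Real growth = 54347.98/46439.13 − 1 = 0.1703.

17.03%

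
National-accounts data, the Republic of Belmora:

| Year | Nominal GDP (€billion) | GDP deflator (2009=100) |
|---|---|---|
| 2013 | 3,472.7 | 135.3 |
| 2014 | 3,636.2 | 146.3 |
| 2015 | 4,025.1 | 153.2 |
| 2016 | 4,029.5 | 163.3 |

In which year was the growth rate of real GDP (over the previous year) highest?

2015

2014: real = 3636.2/1.463 = 2485.44; growth vs 2013 (2566.67) = -3.16%.
2015: real = 4025.1/1.532 = 2627.35; growth vs 2014 (2485.44) = 5.71%.
2016: real = 4029.5/1.633 = 2467.54; growth vs 2015 (2627.35) = -6.08%.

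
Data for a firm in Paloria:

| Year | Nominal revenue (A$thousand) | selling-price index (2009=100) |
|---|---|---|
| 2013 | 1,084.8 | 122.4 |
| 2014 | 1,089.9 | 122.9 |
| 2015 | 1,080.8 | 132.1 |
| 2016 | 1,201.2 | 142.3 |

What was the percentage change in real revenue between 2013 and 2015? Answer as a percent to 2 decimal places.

-7.68%

Real revenue 2013 = 1084.8/1.224 = 886.27.
Real revenue 2015 = 1080.8/1.321 = 818.17.
Change = 818.17/886.27 − 1 = -0.0768.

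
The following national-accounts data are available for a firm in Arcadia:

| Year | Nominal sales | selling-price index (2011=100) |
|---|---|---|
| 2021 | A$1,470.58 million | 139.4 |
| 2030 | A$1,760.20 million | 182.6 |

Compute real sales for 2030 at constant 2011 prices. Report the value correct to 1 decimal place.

A$964.0 million

Real sales = Nominal / (selling-price index/100) = 1760.20 / 1.826 = 963.96.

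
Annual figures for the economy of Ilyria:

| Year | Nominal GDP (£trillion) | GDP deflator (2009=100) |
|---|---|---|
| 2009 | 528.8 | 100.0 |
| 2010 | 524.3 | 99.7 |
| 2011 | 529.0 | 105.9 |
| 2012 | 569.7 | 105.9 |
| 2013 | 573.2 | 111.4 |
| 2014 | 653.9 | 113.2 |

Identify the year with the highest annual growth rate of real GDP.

2010: real = 524.3/0.997 = 525.88; growth vs 2009 (528.80) = -0.55%.
2011: real = 529.0/1.059 = 499.53; growth vs 2010 (525.88) = -5.01%.
2012: real = 569.7/1.059 = 537.96; growth vs 2011 (499.53) = 7.69%.
2013: real = 573.2/1.114 = 514.54; growth vs 2012 (537.96) = -4.35%.
2014: real = 653.9/1.132 = 577.65; growth vs 2013 (514.54) = 12.27%.

2014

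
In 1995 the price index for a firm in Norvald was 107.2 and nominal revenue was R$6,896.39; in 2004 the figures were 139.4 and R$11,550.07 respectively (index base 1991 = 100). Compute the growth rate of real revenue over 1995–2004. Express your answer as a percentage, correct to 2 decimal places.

28.79%

Deflate each year: 1995 → 6896.39/1.072 = 6433.20; 2004 → 11550.07/1.394 = 8285.56.
So real revenue changed by 8285.56/6433.20 − 1 = 0.2879, i.e. 28.79%.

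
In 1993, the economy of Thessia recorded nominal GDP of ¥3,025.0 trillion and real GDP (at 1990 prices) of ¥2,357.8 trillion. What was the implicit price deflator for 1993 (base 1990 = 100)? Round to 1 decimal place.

128.3

implicit price deflator = (Nominal / Real) × 100 = 3025.0 / 2357.8 × 100 = 128.30.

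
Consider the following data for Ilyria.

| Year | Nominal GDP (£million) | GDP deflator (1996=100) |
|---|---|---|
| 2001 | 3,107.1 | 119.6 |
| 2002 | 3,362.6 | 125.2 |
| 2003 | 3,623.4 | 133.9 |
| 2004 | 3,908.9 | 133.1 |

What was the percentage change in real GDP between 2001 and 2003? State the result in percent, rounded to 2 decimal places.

Real GDP 2001 = 3107.1/1.196 = 2597.91.
Real GDP 2003 = 3623.4/1.339 = 2706.05.
Change = 2706.05/2597.91 − 1 = 0.0416.

4.16%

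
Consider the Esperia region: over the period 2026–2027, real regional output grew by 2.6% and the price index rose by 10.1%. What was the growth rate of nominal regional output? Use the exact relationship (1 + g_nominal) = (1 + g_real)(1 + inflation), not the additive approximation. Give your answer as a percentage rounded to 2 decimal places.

(1 + g_nom) = (1 + g_real)(1 + π) = 1.0260 × 1.1010 = 1.12963.

12.96%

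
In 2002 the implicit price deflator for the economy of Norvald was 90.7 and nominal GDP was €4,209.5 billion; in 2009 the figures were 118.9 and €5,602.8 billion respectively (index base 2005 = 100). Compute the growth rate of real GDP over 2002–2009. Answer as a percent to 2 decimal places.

Real GDP 2002 = 4209.5 / 0.907 = 4641.12.
Real GDP 2009 = 5602.8 / 1.189 = 4712.20.
Real growth = 4712.20 / 4641.12 − 1 = 0.0153.

1.53%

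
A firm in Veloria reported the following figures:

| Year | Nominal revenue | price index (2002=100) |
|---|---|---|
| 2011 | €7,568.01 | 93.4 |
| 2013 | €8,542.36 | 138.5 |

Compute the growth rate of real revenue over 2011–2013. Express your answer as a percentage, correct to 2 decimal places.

Real revenue 2011 = 7568.01 / 0.934 = 8102.79.
Real revenue 2013 = 8542.36 / 1.385 = 6167.77.
Real growth = 6167.77 / 8102.79 − 1 = -0.2388.

-23.88%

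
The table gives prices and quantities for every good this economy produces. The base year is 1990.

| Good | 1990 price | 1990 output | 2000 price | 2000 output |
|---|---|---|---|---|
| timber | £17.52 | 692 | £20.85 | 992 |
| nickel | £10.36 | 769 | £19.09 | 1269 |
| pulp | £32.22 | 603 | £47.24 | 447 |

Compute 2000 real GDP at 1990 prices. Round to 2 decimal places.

Real GDP 2000 = Σ (p_1990 × q_2000) = 17.52·992 + 10.36·1269 + 32.22·447 = 44929.02.

£44929.02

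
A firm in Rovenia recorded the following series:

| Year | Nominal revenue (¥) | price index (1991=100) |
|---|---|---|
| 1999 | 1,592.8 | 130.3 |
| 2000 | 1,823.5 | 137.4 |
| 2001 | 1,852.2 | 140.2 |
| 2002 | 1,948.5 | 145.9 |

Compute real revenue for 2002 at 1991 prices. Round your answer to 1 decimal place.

¥1,335.5

Real revenue 2002 = 1948.5 / 1.459 = 1335.50.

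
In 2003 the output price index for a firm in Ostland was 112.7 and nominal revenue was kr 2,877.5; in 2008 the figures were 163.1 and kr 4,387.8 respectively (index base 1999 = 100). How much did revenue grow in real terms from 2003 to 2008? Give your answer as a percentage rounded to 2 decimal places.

Deflate each year: 2003 → 2877.5/1.127 = 2553.24; 2008 → 4387.8/1.631 = 2690.25.
So real revenue changed by 2690.25/2553.24 − 1 = 0.0537, i.e. 5.37%.

5.37%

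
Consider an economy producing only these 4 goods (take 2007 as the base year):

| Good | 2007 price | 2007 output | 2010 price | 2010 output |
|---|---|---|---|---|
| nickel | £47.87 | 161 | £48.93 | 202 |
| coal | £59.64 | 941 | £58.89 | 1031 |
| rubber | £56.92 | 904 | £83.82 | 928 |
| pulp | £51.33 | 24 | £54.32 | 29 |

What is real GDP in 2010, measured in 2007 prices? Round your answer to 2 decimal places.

Real GDP 2010 = Σ (p_2007 × q_2010) = 47.87·202 + 59.64·1031 + 56.92·928 + 51.33·29 = 125468.91.

£125468.91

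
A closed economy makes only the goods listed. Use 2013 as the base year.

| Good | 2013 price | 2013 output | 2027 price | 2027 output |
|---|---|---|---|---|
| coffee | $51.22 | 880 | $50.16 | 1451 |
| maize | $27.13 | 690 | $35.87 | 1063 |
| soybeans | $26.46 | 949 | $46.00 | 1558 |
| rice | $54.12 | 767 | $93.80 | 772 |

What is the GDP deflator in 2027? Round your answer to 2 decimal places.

136.97

Nominal GDP 2027 = 50.16·1451 + 35.87·1063 + 46.00·1558 + 93.80·772 = 254993.57.
Real GDP 2027 (at 2013 prices) = 51.22·1451 + 27.13·1063 + 26.46·1558 + 54.12·772 = 186164.73.
Deflator = Nominal/Real × 100 = 254993.57/186164.73 × 100 = 136.972.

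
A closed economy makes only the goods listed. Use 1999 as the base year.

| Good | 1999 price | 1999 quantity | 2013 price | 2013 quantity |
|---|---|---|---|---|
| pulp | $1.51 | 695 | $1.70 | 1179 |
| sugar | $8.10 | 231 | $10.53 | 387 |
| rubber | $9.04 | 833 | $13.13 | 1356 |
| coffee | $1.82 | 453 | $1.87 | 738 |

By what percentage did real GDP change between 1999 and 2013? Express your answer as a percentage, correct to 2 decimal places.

Real GDP 1999 = Nominal GDP 1999 = 1.51·695 + 8.10·231 + 9.04·833 + 1.82·453 = 11275.33.
Real GDP 2013 (at 1999 prices) = 1.51·1179 + 8.10·387 + 9.04·1356 + 1.82·738 = 18516.39.
Real growth = 18516.39/11275.33 − 1 = 0.6422.

64.22%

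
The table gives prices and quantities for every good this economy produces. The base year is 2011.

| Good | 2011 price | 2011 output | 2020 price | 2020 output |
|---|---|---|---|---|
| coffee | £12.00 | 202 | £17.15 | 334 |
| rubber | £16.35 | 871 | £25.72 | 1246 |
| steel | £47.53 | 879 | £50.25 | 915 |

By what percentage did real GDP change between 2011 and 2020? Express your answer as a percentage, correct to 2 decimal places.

16.13%

Real GDP 2011 = Nominal GDP 2011 = 12.00·202 + 16.35·871 + 47.53·879 = 58443.72.
Real GDP 2020 (at 2011 prices) = 12.00·334 + 16.35·1246 + 47.53·915 = 67870.05.
Real growth = 67870.05/58443.72 − 1 = 0.1613.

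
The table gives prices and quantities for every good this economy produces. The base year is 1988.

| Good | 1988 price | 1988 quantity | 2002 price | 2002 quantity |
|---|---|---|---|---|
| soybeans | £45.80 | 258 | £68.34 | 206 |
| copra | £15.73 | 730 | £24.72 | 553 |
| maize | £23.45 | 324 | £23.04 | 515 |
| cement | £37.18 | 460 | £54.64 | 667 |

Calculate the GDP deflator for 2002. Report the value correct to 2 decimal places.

138.27

Nominal GDP 2002 = 68.34·206 + 24.72·553 + 23.04·515 + 54.64·667 = 76058.68.
Real GDP 2002 (at 1988 prices) = 45.80·206 + 15.73·553 + 23.45·515 + 37.18·667 = 55009.30.
Deflator = Nominal/Real × 100 = 76058.68/55009.30 × 100 = 138.265.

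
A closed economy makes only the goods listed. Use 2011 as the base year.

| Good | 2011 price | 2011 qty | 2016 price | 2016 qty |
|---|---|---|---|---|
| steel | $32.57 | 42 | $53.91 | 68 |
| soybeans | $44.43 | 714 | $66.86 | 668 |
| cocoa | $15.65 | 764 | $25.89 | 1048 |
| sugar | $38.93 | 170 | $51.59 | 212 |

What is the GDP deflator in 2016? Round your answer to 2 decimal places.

152.79

Nominal GDP 2016 = 53.91·68 + 66.86·668 + 25.89·1048 + 51.59·212 = 86398.16.
Real GDP 2016 (at 2011 prices) = 32.57·68 + 44.43·668 + 15.65·1048 + 38.93·212 = 56548.36.
Deflator = Nominal/Real × 100 = 86398.16/56548.36 × 100 = 152.786.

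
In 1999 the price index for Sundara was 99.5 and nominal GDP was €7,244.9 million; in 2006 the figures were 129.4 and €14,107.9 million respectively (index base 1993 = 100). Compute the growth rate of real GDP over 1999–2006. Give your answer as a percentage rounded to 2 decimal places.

Deflate each year: 1999 → 7244.9/0.995 = 7281.31; 2006 → 14107.9/1.294 = 10902.55.
So real GDP changed by 10902.55/7281.31 − 1 = 0.4973, i.e. 49.73%.

49.73%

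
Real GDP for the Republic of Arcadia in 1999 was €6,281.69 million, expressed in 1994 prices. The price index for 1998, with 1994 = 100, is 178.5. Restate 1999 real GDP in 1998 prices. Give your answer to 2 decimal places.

€11,212.82 million

Real GDP in 1998 prices = Real GDP in 1994 prices × (P_1998/P_1994) = 6281.69 × 1.785 = 11212.82.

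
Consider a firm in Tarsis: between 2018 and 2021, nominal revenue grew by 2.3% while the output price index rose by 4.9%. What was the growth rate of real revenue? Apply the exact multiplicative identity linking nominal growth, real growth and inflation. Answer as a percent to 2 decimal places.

-2.48%

(1 + g_nom) = (1 + g_real)(1 + π), so g_real = 1.0230 / 1.0490 − 1 = -0.02479.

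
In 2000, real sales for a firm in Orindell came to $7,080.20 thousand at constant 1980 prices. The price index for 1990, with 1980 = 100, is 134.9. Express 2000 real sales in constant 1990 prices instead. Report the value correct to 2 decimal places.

$9,551.19 thousand

Real sales in 1990 prices = Real sales in 1980 prices × (P_1990/P_1980) = 7080.20 × 1.349 = 9551.19.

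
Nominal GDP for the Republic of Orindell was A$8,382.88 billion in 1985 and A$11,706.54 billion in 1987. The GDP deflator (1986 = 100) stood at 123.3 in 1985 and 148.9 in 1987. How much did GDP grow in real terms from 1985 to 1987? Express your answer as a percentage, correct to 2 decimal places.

Real GDP 1985 = 8382.88 / 1.233 = 6798.77.
Real GDP 1987 = 11706.54 / 1.489 = 7862.01.
Real growth = 7862.01 / 6798.77 − 1 = 0.1564.

15.64%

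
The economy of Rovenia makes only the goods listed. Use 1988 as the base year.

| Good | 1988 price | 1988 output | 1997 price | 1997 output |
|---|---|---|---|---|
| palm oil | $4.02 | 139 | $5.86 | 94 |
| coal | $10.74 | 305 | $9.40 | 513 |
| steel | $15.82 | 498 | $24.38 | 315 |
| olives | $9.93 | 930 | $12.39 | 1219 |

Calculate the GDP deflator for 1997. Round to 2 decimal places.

122.55

Nominal GDP 1997 = 5.86·94 + 9.40·513 + 24.38·315 + 12.39·1219 = 28156.15.
Real GDP 1997 (at 1988 prices) = 4.02·94 + 10.74·513 + 15.82·315 + 9.93·1219 = 22975.47.
Deflator = Nominal/Real × 100 = 28156.15/22975.47 × 100 = 122.549.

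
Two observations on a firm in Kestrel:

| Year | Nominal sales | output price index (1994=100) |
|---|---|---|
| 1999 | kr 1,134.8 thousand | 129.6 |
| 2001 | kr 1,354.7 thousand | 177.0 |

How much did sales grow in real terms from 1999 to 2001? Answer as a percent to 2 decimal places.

Real sales 1999 = 1134.8 / 1.296 = 875.62.
Real sales 2001 = 1354.7 / 1.770 = 765.37.
Real growth = 765.37 / 875.62 − 1 = -0.1259.

-12.59%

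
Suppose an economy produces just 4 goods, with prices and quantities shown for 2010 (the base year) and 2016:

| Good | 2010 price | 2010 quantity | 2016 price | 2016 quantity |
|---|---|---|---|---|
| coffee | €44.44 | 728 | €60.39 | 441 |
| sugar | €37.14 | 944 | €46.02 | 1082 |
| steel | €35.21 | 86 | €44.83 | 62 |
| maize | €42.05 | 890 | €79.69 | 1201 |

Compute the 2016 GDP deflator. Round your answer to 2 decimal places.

Nominal GDP 2016 = 60.39·441 + 46.02·1082 + 44.83·62 + 79.69·1201 = 174912.78.
Real GDP 2016 (at 2010 prices) = 44.44·441 + 37.14·1082 + 35.21·62 + 42.05·1201 = 112468.59.
Deflator = Nominal/Real × 100 = 174912.78/112468.59 × 100 = 155.521.

155.52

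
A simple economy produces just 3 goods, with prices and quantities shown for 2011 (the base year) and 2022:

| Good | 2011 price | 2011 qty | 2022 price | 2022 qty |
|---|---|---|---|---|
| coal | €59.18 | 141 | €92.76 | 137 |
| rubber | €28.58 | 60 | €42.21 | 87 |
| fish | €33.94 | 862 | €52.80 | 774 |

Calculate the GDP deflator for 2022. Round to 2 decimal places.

155.30

Nominal GDP 2022 = 92.76·137 + 42.21·87 + 52.80·774 = 57247.59.
Real GDP 2022 (at 2011 prices) = 59.18·137 + 28.58·87 + 33.94·774 = 36863.68.
Deflator = Nominal/Real × 100 = 57247.59/36863.68 × 100 = 155.295.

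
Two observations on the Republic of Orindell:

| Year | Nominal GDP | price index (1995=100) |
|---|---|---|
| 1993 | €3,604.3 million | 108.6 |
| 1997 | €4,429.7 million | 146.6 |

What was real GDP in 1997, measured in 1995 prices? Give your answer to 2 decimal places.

Real GDP = Nominal / (price index/100) = 4429.7 / 1.466 = 3021.62.

€3,021.62 million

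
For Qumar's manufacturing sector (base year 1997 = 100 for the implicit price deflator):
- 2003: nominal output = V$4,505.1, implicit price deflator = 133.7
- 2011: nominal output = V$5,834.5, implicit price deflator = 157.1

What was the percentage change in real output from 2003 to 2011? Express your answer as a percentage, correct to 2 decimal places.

Real output 2003 = 4505.1 / 1.337 = 3369.56.
Real output 2011 = 5834.5 / 1.571 = 3713.88.
Real growth = 3713.88 / 3369.56 − 1 = 0.1022.

10.22%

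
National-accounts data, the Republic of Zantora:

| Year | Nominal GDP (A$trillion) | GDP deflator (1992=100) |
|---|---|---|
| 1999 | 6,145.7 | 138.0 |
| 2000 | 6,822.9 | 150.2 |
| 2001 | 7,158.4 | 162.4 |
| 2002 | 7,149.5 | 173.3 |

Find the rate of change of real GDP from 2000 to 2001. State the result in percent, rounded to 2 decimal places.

Real GDP 2000 = 6822.9/1.502 = 4542.54.
Real GDP 2001 = 7158.4/1.624 = 4407.88.
Change = 4407.88/4542.54 − 1 = -0.0296.

-2.96%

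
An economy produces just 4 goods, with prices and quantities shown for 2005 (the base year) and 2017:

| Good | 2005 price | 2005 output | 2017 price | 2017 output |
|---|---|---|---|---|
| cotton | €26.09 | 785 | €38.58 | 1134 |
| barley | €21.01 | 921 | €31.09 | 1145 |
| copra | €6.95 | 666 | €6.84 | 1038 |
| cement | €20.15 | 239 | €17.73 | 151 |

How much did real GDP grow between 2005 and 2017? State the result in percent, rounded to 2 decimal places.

Real GDP 2005 = Nominal GDP 2005 = 26.09·785 + 21.01·921 + 6.95·666 + 20.15·239 = 49275.41.
Real GDP 2017 (at 2005 prices) = 26.09·1134 + 21.01·1145 + 6.95·1038 + 20.15·151 = 63899.26.
Real growth = 63899.26/49275.41 − 1 = 0.2968.

29.68%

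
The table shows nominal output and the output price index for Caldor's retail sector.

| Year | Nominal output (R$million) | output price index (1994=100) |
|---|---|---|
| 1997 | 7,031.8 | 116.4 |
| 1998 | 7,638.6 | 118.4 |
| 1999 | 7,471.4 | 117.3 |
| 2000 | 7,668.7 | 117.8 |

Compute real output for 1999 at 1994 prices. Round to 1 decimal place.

Real output 1999 = 7471.4 / 1.173 = 6369.48.

R$6,369.5 million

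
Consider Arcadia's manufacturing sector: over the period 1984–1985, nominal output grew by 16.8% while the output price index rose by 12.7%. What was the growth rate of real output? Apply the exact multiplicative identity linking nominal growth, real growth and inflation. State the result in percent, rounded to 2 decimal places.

3.64%

(1 + g_nom) = (1 + g_real)(1 + π), so g_real = 1.1680 / 1.1270 − 1 = 0.03638.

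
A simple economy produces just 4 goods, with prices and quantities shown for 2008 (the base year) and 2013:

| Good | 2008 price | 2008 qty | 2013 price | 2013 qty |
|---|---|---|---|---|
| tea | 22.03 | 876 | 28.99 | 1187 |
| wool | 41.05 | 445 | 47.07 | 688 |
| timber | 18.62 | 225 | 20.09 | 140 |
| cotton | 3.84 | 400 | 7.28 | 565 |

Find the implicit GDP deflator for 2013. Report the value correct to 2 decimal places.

Nominal GDP 2013 = 28.99·1187 + 47.07·688 + 20.09·140 + 7.28·565 = 73721.09.
Real GDP 2013 (at 2008 prices) = 22.03·1187 + 41.05·688 + 18.62·140 + 3.84·565 = 59168.41.
Deflator = Nominal/Real × 100 = 73721.09/59168.41 × 100 = 124.595.

124.60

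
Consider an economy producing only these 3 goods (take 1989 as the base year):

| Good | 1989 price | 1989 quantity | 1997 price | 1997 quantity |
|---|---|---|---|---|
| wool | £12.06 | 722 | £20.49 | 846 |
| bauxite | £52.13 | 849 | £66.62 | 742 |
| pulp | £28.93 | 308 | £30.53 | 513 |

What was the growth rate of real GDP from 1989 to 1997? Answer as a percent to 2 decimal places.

Real GDP 1989 = Nominal GDP 1989 = 12.06·722 + 52.13·849 + 28.93·308 = 61876.13.
Real GDP 1997 (at 1989 prices) = 12.06·846 + 52.13·742 + 28.93·513 = 63724.31.
Real growth = 63724.31/61876.13 − 1 = 0.0299.

2.99%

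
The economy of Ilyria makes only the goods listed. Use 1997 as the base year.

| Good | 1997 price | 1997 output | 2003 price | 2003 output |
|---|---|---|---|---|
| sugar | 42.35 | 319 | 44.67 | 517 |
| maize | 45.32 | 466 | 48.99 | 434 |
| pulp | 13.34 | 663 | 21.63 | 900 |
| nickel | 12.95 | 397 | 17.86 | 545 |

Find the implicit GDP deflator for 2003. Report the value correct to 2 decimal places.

121.33

Nominal GDP 2003 = 44.67·517 + 48.99·434 + 21.63·900 + 17.86·545 = 73556.75.
Real GDP 2003 (at 1997 prices) = 42.35·517 + 45.32·434 + 13.34·900 + 12.95·545 = 60627.58.
Deflator = Nominal/Real × 100 = 73556.75/60627.58 × 100 = 121.326.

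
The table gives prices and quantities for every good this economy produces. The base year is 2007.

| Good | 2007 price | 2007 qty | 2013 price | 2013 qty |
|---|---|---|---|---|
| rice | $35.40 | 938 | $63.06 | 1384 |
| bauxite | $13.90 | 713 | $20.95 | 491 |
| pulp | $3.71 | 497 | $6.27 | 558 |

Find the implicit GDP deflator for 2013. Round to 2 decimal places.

174.58

Nominal GDP 2013 = 63.06·1384 + 20.95·491 + 6.27·558 = 101060.15.
Real GDP 2013 (at 2007 prices) = 35.40·1384 + 13.90·491 + 3.71·558 = 57888.68.
Deflator = Nominal/Real × 100 = 101060.15/57888.68 × 100 = 174.577.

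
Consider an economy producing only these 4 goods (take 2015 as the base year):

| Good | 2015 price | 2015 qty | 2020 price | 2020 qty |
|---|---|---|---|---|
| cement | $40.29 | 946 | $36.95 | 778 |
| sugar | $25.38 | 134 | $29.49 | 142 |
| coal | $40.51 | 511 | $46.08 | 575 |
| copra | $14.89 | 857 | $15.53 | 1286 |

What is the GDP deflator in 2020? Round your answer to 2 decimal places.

Nominal GDP 2020 = 36.95·778 + 29.49·142 + 46.08·575 + 15.53·1286 = 79402.26.
Real GDP 2020 (at 2015 prices) = 40.29·778 + 25.38·142 + 40.51·575 + 14.89·1286 = 77391.37.
Deflator = Nominal/Real × 100 = 79402.26/77391.37 × 100 = 102.598.

102.60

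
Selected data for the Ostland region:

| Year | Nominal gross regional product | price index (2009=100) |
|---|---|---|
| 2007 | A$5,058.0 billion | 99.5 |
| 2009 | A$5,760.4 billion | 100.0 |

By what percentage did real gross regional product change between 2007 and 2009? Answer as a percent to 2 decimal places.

Deflate each year: 2007 → 5058.0/0.995 = 5083.42; 2009 → 5760.4/1.000 = 5760.40.
So real gross regional product changed by 5760.40/5083.42 − 1 = 0.1332, i.e. 13.32%.

13.32%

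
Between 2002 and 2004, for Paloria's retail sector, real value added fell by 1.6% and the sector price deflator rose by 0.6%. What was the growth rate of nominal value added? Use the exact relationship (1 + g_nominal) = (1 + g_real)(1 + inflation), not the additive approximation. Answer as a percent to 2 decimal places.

(1 + g_nom) = (1 + g_real)(1 + π) = 0.9840 × 1.0060 = 0.98990.

-1.01%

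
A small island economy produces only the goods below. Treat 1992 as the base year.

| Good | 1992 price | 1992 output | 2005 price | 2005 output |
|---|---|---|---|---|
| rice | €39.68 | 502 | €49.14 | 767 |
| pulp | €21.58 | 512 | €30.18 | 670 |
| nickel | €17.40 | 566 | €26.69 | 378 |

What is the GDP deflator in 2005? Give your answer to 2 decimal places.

132.11

Nominal GDP 2005 = 49.14·767 + 30.18·670 + 26.69·378 = 67999.80.
Real GDP 2005 (at 1992 prices) = 39.68·767 + 21.58·670 + 17.40·378 = 51470.36.
Deflator = Nominal/Real × 100 = 67999.80/51470.36 × 100 = 132.114.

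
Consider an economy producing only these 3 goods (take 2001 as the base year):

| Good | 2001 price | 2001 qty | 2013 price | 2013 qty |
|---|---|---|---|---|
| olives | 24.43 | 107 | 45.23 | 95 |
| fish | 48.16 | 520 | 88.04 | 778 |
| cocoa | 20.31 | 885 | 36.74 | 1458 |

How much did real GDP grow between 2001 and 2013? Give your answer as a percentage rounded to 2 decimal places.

Real GDP 2001 = Nominal GDP 2001 = 24.43·107 + 48.16·520 + 20.31·885 = 45631.56.
Real GDP 2013 (at 2001 prices) = 24.43·95 + 48.16·778 + 20.31·1458 = 69401.31.
Real growth = 69401.31/45631.56 − 1 = 0.5209.

52.09%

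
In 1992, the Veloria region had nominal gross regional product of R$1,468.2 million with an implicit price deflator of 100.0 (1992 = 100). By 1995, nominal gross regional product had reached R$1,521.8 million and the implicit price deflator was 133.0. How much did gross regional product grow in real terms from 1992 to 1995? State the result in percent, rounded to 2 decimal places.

-22.07%

Real gross regional product 1992 = 1468.2 / 1.000 = 1468.20.
Real gross regional product 1995 = 1521.8 / 1.330 = 1144.21.
Real growth = 1144.21 / 1468.20 − 1 = -0.2207.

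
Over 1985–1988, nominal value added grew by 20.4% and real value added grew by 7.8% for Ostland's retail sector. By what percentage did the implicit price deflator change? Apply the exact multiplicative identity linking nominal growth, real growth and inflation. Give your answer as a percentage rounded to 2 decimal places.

(1 + g_nom) = (1 + g_real)(1 + π), so π = 1.2040 / 1.0780 − 1 = 0.11688.

11.69%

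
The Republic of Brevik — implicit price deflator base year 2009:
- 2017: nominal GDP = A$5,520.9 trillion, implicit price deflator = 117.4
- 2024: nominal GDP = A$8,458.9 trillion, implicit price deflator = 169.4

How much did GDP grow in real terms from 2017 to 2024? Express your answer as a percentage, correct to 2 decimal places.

6.18%

Deflate each year: 2017 → 5520.9/1.174 = 4702.64; 2024 → 8458.9/1.694 = 4993.45.
So real GDP changed by 4993.45/4702.64 − 1 = 0.0618, i.e. 6.18%.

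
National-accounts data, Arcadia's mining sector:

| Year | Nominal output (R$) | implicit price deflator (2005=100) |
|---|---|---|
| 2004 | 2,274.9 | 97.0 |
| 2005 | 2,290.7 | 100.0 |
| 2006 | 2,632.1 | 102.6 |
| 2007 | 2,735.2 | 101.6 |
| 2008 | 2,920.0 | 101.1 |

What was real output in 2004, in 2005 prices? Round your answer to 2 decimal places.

Real output 2004 = 2274.9 / 0.970 = 2345.26.

R$2,345.26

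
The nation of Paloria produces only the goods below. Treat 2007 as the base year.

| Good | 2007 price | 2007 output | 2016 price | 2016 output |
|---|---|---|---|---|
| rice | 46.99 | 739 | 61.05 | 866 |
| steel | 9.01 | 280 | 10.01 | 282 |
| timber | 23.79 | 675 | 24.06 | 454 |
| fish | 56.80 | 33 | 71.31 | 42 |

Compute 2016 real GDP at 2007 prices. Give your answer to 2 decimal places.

Real GDP 2016 = Σ (p_2007 × q_2016) = 46.99·866 + 9.01·282 + 23.79·454 + 56.80·42 = 56420.42.

56420.42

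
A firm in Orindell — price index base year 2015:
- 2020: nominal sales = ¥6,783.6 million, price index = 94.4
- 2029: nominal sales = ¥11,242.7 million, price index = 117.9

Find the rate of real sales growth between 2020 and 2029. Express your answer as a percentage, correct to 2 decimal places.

32.70%

Deflate each year: 2020 → 6783.6/0.944 = 7186.02; 2029 → 11242.7/1.179 = 9535.79.
So real sales changed by 9535.79/7186.02 − 1 = 0.3270, i.e. 32.70%.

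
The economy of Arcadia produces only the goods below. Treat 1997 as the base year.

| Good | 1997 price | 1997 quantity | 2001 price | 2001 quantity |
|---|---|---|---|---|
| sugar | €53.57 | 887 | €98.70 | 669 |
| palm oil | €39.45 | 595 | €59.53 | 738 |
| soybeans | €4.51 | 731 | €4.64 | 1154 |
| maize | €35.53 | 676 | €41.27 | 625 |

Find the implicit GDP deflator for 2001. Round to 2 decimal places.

152.78

Nominal GDP 2001 = 98.70·669 + 59.53·738 + 4.64·1154 + 41.27·625 = 141111.75.
Real GDP 2001 (at 1997 prices) = 53.57·669 + 39.45·738 + 4.51·1154 + 35.53·625 = 92363.22.
Deflator = Nominal/Real × 100 = 141111.75/92363.22 × 100 = 152.779.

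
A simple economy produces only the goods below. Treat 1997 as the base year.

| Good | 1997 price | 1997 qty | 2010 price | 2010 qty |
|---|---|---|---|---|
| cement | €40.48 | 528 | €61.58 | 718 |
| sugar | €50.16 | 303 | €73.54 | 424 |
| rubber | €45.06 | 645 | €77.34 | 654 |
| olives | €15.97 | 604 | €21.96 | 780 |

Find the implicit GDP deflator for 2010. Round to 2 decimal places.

Nominal GDP 2010 = 61.58·718 + 73.54·424 + 77.34·654 + 21.96·780 = 143104.56.
Real GDP 2010 (at 1997 prices) = 40.48·718 + 50.16·424 + 45.06·654 + 15.97·780 = 92258.32.
Deflator = Nominal/Real × 100 = 143104.56/92258.32 × 100 = 155.113.

155.11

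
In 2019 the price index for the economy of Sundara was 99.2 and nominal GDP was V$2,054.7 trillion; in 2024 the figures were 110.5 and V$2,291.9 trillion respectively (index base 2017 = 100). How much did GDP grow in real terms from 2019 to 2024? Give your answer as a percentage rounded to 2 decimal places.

0.14%

Real GDP 2019 = 2054.7 / 0.992 = 2071.27.
Real GDP 2024 = 2291.9 / 1.105 = 2074.12.
Real growth = 2074.12 / 2071.27 − 1 = 0.0014.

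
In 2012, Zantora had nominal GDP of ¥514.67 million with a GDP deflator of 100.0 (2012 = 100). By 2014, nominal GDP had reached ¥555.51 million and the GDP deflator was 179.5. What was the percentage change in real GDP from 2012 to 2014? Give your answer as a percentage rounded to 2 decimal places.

Real GDP 2012 = 514.67 / 1.000 = 514.67.
Real GDP 2014 = 555.51 / 1.795 = 309.48.
Real growth = 309.48 / 514.67 − 1 = -0.3987.

-39.87%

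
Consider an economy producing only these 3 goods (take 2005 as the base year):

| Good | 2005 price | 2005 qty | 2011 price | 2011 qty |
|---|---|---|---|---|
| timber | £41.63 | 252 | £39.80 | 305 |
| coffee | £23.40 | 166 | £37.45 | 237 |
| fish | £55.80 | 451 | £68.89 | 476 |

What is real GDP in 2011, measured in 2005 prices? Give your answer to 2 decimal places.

£44803.75

Real GDP 2011 = Σ (p_2005 × q_2011) = 41.63·305 + 23.40·237 + 55.80·476 = 44803.75.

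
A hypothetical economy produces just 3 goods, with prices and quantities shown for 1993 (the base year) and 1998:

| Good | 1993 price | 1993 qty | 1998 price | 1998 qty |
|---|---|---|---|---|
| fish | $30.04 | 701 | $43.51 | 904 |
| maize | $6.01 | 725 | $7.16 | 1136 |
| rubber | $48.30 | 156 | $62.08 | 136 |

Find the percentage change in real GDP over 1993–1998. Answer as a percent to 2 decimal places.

Real GDP 1993 = Nominal GDP 1993 = 30.04·701 + 6.01·725 + 48.30·156 = 32950.09.
Real GDP 1998 (at 1993 prices) = 30.04·904 + 6.01·1136 + 48.30·136 = 40552.32.
Real growth = 40552.32/32950.09 − 1 = 0.2307.

23.07%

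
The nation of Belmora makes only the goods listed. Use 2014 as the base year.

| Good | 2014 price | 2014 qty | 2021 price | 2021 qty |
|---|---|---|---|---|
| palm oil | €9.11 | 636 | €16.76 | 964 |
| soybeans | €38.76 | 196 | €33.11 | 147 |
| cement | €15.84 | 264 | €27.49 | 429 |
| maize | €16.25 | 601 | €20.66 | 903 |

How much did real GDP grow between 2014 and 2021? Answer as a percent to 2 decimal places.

31.49%

Real GDP 2014 = Nominal GDP 2014 = 9.11·636 + 38.76·196 + 15.84·264 + 16.25·601 = 27338.93.
Real GDP 2021 (at 2014 prices) = 9.11·964 + 38.76·147 + 15.84·429 + 16.25·903 = 35948.87.
Real growth = 35948.87/27338.93 − 1 = 0.3149.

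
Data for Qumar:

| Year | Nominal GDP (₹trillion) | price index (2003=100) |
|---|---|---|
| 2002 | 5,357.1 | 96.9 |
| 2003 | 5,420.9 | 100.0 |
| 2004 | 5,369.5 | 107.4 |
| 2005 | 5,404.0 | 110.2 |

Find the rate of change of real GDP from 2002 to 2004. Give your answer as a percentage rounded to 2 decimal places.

Real GDP 2002 = 5357.1/0.969 = 5528.48.
Real GDP 2004 = 5369.5/1.074 = 4999.53.
Change = 4999.53/5528.48 − 1 = -0.0957.

-9.57%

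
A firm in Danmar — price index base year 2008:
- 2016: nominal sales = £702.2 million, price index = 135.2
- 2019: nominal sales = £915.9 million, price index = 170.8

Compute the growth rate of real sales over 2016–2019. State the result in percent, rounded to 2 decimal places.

3.25%

Deflate each year: 2016 → 702.2/1.352 = 519.38; 2019 → 915.9/1.708 = 536.24.
So real sales changed by 536.24/519.38 − 1 = 0.0325, i.e. 3.25%.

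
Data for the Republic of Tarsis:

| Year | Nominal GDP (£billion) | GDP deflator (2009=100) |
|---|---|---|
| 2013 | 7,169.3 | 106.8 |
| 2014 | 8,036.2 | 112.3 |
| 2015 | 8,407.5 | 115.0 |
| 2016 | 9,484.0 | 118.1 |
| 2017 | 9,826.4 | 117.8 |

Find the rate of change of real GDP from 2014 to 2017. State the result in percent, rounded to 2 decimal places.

Real GDP 2014 = 8036.2/1.123 = 7156.01.
Real GDP 2017 = 9826.4/1.178 = 8341.60.
Change = 8341.60/7156.01 − 1 = 0.1657.

16.57%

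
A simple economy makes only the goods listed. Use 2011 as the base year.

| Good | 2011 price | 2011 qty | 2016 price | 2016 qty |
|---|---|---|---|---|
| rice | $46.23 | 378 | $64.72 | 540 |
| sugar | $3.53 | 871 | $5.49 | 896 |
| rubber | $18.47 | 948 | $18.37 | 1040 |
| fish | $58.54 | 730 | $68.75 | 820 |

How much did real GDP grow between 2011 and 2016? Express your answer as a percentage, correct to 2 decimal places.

Real GDP 2011 = Nominal GDP 2011 = 46.23·378 + 3.53·871 + 18.47·948 + 58.54·730 = 80793.33.
Real GDP 2016 (at 2011 prices) = 46.23·540 + 3.53·896 + 18.47·1040 + 58.54·820 = 95338.68.
Real growth = 95338.68/80793.33 − 1 = 0.1800.

18.00%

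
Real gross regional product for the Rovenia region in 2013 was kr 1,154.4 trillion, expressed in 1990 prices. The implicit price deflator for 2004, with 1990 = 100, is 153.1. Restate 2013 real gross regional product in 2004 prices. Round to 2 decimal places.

kr 1,767.39 trillion

Real gross regional product in 2004 prices = Real gross regional product in 1990 prices × (P_2004/P_1990) = 1154.4 × 1.531 = 1767.39.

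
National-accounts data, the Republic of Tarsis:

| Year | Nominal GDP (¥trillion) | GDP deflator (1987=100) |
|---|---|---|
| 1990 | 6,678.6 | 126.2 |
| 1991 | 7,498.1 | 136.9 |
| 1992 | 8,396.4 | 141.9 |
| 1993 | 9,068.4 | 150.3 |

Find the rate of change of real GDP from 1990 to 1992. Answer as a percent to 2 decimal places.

11.81%

Real GDP 1990 = 6678.6/1.262 = 5292.08.
Real GDP 1992 = 8396.4/1.419 = 5917.12.
Change = 5917.12/5292.08 − 1 = 0.1181.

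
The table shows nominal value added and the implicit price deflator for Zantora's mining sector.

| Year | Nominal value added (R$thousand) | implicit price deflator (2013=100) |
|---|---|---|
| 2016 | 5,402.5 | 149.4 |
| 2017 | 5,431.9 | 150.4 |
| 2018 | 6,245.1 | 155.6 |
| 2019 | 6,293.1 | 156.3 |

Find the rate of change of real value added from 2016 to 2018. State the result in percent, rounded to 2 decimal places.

10.99%

Real value added 2016 = 5402.5/1.494 = 3616.13.
Real value added 2018 = 6245.1/1.556 = 4013.56.
Change = 4013.56/3616.13 − 1 = 0.1099.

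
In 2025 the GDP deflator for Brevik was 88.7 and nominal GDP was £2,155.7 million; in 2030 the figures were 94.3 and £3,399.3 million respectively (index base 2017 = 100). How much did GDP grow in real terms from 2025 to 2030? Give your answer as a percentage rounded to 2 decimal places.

Deflate each year: 2025 → 2155.7/0.887 = 2430.33; 2030 → 3399.3/0.943 = 3604.77.
So real GDP changed by 3604.77/2430.33 − 1 = 0.4832, i.e. 48.32%.

48.32%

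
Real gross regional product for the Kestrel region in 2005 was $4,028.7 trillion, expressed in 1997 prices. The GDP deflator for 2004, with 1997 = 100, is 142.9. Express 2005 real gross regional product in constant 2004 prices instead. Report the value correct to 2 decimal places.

$5,757.01 trillion

Real gross regional product in 2004 prices = Real gross regional product in 1997 prices × (P_2004/P_1997) = 4028.7 × 1.429 = 5757.01.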